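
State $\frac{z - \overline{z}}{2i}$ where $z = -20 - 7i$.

z - conjugate(z) = 2bi
(z - conjugate(z))/(2i) = 2bi/(2i) = b = -7


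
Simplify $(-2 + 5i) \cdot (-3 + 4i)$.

(a1*a2 - b1*b2) + (a1*b2 + b1*a2)i
= (6 - 20) + (-8 + (-15))i
= -14 - 23i


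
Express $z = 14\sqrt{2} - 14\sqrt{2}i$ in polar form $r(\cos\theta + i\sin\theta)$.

r = |z| = sqrt(a^2 + b^2) = sqrt((14*sqrt(2))^2 + (-14*sqrt(2))^2) = sqrt(392 + 392) = sqrt(784) = 28
θ = arctan(b/a) = arctan(-19.799/19.799) (quadrant-adjusted) = 315°
z = 28(cos 315° + i sin 315°)


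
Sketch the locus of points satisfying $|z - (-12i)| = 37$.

|z - z0| = r describes a circle centered at z0 with radius r
Here z0 = -12i and r = 37
Locus: Circle centered at (0, -12) with radius 37


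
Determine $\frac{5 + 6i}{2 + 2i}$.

Multiply numerator and denominator by conjugate (2 - 2i):
= (5 + 6i)(2 - 2i) / (2^2 + 2^2)
= (22 + 2i) / 8
Divide through by 2: (11 + i) / 4
= 11/4 + (1/4)i


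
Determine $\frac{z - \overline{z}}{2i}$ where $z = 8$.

z - conjugate(z) = 2bi
(z - conjugate(z))/(2i) = 2bi/(2i) = b = 0


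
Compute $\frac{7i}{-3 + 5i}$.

Multiply numerator and denominator by conjugate (-3 - 5i):
= (7i)(-3 - 5i) / ((-3)^2 + 5^2)
= (35 - 21i) / 34
= 35/34 - (21/34)i


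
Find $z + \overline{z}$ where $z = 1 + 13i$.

z + conjugate(z) = (a + bi) + (a - bi) = 2a
= 2 * 1 = 2


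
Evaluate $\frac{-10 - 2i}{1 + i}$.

Multiply numerator and denominator by conjugate (1 - i):
= (-10 - 2i)(1 - i) / (1^2 + 1^2)
= (-12 + 8i) / 2
= -6 + 4i


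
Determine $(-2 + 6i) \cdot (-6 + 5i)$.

(a1*a2 - b1*b2) + (a1*b2 + b1*a2)i
= (12 - 30) + (-10 + (-36))i
= -18 - 46i


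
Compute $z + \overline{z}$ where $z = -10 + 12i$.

z + conjugate(z) = (a + bi) + (a - bi) = 2a
= 2 * (-10) = -20


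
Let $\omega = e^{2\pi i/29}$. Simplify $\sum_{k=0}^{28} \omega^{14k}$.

Let ζ = ω^14 = e^(2πi·14/29). Since 29 ∤ 14, ζ ≠ 1.
Sum = Σ_{k=0}^{28} ζ^k = (ζ^29 - 1)/(ζ - 1) = (ω^{14·29} - 1)/(ζ - 1) = (1 - 1)/(ζ - 1) = 0


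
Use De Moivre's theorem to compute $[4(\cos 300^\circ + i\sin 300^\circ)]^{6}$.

By De Moivre: z^n = r^n(cos(nθ) + i sin(nθ))
= 4^6(cos(6*300°) + i sin(6*300°))
= 4096(cos 0° + i sin 0°)
= 4096


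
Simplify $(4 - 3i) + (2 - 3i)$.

(4 + 2) + (-3 + (-3))i = 6 - 6i


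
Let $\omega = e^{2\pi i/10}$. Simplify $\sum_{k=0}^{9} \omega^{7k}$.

Let ζ = ω^7 = e^(2πi·7/10). Since 10 ∤ 7, ζ ≠ 1.
Sum = Σ_{k=0}^{9} ζ^k = (ζ^10 - 1)/(ζ - 1) = (ω^{7·10} - 1)/(ζ - 1) = (1 - 1)/(ζ - 1) = 0


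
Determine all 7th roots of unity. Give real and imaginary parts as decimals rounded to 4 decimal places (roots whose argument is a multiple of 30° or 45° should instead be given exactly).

ω_k = e^(2πik/7) = cos(2πk/7) + i sin(2πk/7) for k = 0, 1, ..., 6
Roots: 1, 0.6235 + 0.7818i, -0.2225 + 0.9749i, -0.9010 + 0.4339i, -0.9010 - 0.4339i, -0.2225 - 0.9749i, 0.6235 - 0.7818i


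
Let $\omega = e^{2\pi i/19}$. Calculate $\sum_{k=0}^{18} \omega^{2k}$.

Let ζ = ω^2 = e^(2πi·2/19). Since 19 ∤ 2, ζ ≠ 1.
Sum = Σ_{k=0}^{18} ζ^k = (ζ^19 - 1)/(ζ - 1) = (ω^{2·19} - 1)/(ζ - 1) = (1 - 1)/(ζ - 1) = 0


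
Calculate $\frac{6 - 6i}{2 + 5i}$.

Multiply numerator and denominator by conjugate (2 - 5i):
= (6 - 6i)(2 - 5i) / (2^2 + 5^2)
= (-18 - 42i) / 29
= -18/29 - (42/29)i


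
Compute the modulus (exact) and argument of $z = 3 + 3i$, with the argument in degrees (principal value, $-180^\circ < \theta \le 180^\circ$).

|z| = sqrt(3^2 + 3^2) = sqrt(18)
arg(z) = arctan(b/a) = arctan(3/3) (quadrant-adjusted) = 45°


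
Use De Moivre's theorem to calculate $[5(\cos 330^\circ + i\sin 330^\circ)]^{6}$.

By De Moivre: z^n = r^n(cos(nθ) + i sin(nθ))
= 5^6(cos(6*330°) + i sin(6*330°))
= 15625(cos 180° + i sin 180°)
= -15625


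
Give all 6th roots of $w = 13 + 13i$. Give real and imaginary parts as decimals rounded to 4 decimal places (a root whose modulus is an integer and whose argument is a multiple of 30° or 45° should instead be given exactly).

|w| = sqrt(338) ≈ 18.384776, arg(w) = 45°
Root modulus = sqrt(338)^(1/6) ≈ 1.624587
Root arguments: θ_k = (45° + 360°k)/6 for k = 0, 1, ..., 5
Compute each root as (root modulus)(cos θ_k + i sin θ_k) using full-precision intermediates, then round to 4 decimal places.
Roots: 1.6107 + 0.2121i, 0.6217 + 1.5009i, -0.9890 + 1.2889i, -1.6107 - 0.2121i, -0.6217 - 1.5009i, 0.9890 - 1.2889i


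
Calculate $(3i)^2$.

(a + bi)^2 = a^2 - b^2 + 2abi
= 0^2 - 3^2 + 2*0*3i
= -9


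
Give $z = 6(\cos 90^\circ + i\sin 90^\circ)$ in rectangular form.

a = r cos θ = 6 * 0 = 0
b = r sin θ = 6 * 1 = 6
z = 6i


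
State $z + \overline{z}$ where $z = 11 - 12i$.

z + conjugate(z) = (a + bi) + (a - bi) = 2a
= 2 * 11 = 22


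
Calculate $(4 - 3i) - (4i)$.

(4 - 0) + (-3 - 4)i = 4 - 7i


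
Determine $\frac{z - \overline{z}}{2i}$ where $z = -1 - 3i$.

z - conjugate(z) = 2bi
(z - conjugate(z))/(2i) = 2bi/(2i) = b = -3


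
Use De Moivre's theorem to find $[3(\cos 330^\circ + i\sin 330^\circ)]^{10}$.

By De Moivre: z^n = r^n(cos(nθ) + i sin(nθ))
= 3^10(cos(10*330°) + i sin(10*330°))
= 59049(cos 60° + i sin 60°)
= 59049/2 + (59049*sqrt(3)/2)i


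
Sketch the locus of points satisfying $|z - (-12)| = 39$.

|z - z0| = r describes a circle centered at z0 with radius r
Here z0 = -12 and r = 39
Locus: Circle centered at (-12, 0) with radius 39


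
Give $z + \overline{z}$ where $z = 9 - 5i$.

z + conjugate(z) = (a + bi) + (a - bi) = 2a
= 2 * 9 = 18


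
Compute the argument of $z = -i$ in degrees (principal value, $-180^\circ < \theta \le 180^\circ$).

a = 0 and b < 0, so z lies on the negative imaginary axis: θ = -90°


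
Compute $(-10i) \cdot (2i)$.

(a1*a2 - b1*b2) + (a1*b2 + b1*a2)i
= (0 - (-20)) + (0 + 0)i
= 20


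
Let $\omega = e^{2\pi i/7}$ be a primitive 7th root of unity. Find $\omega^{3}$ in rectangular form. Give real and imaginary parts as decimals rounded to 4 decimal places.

ω^3 = e^(2πi·3/7) = e^(i·6π/7)
= cos(6π/7) + i sin(6π/7)
= -0.9010 + 0.4339i


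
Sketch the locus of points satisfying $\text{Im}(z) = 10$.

Im(z) = y where z = x + yi; the equation y = 10 is satisfied by all points with that y-coordinate
Locus: Horizontal line y = 10


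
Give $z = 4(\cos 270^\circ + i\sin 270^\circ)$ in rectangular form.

a = r cos θ = 4 * 0 = 0
b = r sin θ = 4 * -1 = -4
z = -4i


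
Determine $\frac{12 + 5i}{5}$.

Divisor is real, so divide each part by 5:
= 12/5 + i


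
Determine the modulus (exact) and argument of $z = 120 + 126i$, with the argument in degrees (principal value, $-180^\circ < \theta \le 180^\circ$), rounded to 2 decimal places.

|z| = sqrt(120^2 + 126^2) = 174
arg(z) = arctan(b/a) = arctan(126/120) (quadrant-adjusted) = 46.40°


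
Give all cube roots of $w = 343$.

|w| = 343, arg(w) = 0°
Root modulus = 343^(1/3) = 7
Root arguments: θ_k = (0° + 360°k)/3 for k = 0, 1, ..., 2
Roots: 7, -7/2 + (7*sqrt(3)/2)i, -7/2 - (7*sqrt(3)/2)i


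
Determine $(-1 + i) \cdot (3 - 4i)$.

(a1*a2 - b1*b2) + (a1*b2 + b1*a2)i
= (-3 - (-4)) + (4 + 3)i
= 1 + 7i


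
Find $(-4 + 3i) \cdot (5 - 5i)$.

(a1*a2 - b1*b2) + (a1*b2 + b1*a2)i
= (-20 - (-15)) + (20 + 15)i
= -5 + 35i


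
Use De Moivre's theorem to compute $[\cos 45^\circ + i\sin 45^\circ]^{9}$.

By De Moivre: z^n = r^n(cos(nθ) + i sin(nθ))
= 1^9(cos(9*45°) + i sin(9*45°))
= 1(cos 45° + i sin 45°)
= sqrt(2)/2 + (sqrt(2)/2)i


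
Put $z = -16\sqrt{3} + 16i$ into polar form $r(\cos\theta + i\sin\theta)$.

r = |z| = sqrt(a^2 + b^2) = sqrt((-16*sqrt(3))^2 + (16)^2) = sqrt(768 + 256) = sqrt(1024) = 32
θ = arctan(b/a) = arctan(16/-27.7128) (quadrant-adjusted) = 150°
z = 32(cos 150° + i sin 150°)


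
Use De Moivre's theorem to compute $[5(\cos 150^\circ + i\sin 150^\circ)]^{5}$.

By De Moivre: z^n = r^n(cos(nθ) + i sin(nθ))
= 5^5(cos(5*150°) + i sin(5*150°))
= 3125(cos 30° + i sin 30°)
= 3125*sqrt(3)/2 + (3125/2)i


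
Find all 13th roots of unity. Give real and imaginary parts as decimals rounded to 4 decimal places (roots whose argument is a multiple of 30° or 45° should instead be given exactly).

ω_k = e^(2πik/13) = cos(2πk/13) + i sin(2πk/13) for k = 0, 1, ..., 12
Roots: 1, 0.8855 + 0.4647i, 0.5681 + 0.8230i, 0.1205 + 0.9927i, -0.3546 + 0.9350i, -0.7485 + 0.6631i, -0.9709 + 0.2393i, -0.9709 - 0.2393i, -0.7485 - 0.6631i, -0.3546 - 0.9350i, 0.1205 - 0.9927i, 0.5681 - 0.8230i, 0.8855 - 0.4647i


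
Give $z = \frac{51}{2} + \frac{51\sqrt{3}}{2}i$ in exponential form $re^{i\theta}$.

r = |z| = sqrt((51/2)^2 + (51*sqrt(3)/2)^2) = sqrt(2601/4 + 7803/4) = sqrt(2601) = 51
θ = arctan(b/a) = arctan(44.1673/25.5) (quadrant-adjusted) = 60° = π/3
z = 51e^(i*π/3)


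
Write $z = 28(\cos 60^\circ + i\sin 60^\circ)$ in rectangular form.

a = r cos θ = 28 * 1/2 = 14
b = r sin θ = 28 * sqrt(3)/2 = 14*sqrt(3)
z = 14 + 14*sqrt(3)i


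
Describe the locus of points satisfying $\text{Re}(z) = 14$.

Re(z) = x where z = x + yi; the equation x = 14 is satisfied by all points with that x-coordinate
Locus: Vertical line x = 14


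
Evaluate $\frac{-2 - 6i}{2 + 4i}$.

Multiply numerator and denominator by conjugate (2 - 4i):
= (-2 - 6i)(2 - 4i) / (2^2 + 4^2)
= (-28 - 4i) / 20
Divide through by 4: (-7 - i) / 5
= -7/5 - (1/5)i


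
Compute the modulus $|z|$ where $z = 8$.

|z| = sqrt(a^2 + b^2) = sqrt(8^2 + 0^2) = sqrt(64) = 8


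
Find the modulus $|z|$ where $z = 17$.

|z| = sqrt(a^2 + b^2) = sqrt(17^2 + 0^2) = sqrt(289) = 17


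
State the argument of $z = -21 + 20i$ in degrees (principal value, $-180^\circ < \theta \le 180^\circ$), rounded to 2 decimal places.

θ = arctan(b/a) = arctan(20/-21) (quadrant-adjusted) = 136.40°


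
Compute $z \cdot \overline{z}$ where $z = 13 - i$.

z * conjugate(z) = |z|^2 = a^2 + b^2
= 13^2 + (-1)^2 = 170


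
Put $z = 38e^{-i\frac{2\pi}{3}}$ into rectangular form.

a = r cos θ = 38 * -1/2 = -19
b = r sin θ = 38 * -sqrt(3)/2 = -19*sqrt(3)
z = -19 - 19*sqrt(3)i


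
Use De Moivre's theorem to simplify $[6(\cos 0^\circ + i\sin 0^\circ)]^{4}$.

By De Moivre: z^n = r^n(cos(nθ) + i sin(nθ))
= 6^4(cos(4*0°) + i sin(4*0°))
= 1296(cos 0° + i sin 0°)
= 1296


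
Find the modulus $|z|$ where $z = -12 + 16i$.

|z| = sqrt(a^2 + b^2) = sqrt((-12)^2 + 16^2) = sqrt(400) = 20


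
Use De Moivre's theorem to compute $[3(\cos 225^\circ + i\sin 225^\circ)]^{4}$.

By De Moivre: z^n = r^n(cos(nθ) + i sin(nθ))
= 3^4(cos(4*225°) + i sin(4*225°))
= 81(cos 180° + i sin 180°)
= -81


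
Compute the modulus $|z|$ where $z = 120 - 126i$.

|z| = sqrt(a^2 + b^2) = sqrt(120^2 + (-126)^2) = sqrt(30276) = 174


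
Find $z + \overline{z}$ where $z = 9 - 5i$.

z + conjugate(z) = (a + bi) + (a - bi) = 2a
= 2 * 9 = 18


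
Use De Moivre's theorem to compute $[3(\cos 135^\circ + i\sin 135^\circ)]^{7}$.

By De Moivre: z^n = r^n(cos(nθ) + i sin(nθ))
= 3^7(cos(7*135°) + i sin(7*135°))
= 2187(cos 225° + i sin 225°)
= -2187*sqrt(2)/2 - (2187*sqrt(2)/2)i


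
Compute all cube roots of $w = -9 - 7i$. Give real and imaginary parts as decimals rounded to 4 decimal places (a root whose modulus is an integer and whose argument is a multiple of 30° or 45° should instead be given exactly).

|w| = sqrt(130) ≈ 11.401754, arg(w) ≈ 217.874984°
Root modulus = sqrt(130)^(1/3) ≈ 2.250733
Root arguments: θ_k = (arg(w) + 360°k)/3 for k = 0, 1, ..., 2
Compute each root as (root modulus)(cos θ_k + i sin θ_k) using full-precision intermediates, then round to 4 decimal places.
Roots: 0.6721 + 2.1480i, -2.1963 - 0.4919i, 1.5242 - 1.6561i


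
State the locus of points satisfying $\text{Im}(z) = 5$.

Im(z) = y where z = x + yi; the equation y = 5 is satisfied by all points with that y-coordinate
Locus: Horizontal line y = 5


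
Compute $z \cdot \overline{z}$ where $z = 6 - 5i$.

z * conjugate(z) = |z|^2 = a^2 + b^2
= 6^2 + (-5)^2 = 61


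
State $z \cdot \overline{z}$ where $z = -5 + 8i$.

z * conjugate(z) = |z|^2 = a^2 + b^2
= (-5)^2 + 8^2 = 89


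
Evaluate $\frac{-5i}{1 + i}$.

Multiply numerator and denominator by conjugate (1 - i):
= (-5i)(1 - i) / (1^2 + 1^2)
= (-5 - 5i) / 2
= -5/2 - (5/2)i


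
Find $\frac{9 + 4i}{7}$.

Divisor is real, so divide each part by 7:
= 9/7 + (4/7)i


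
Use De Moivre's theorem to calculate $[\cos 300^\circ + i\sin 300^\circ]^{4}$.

By De Moivre: z^n = r^n(cos(nθ) + i sin(nθ))
= 1^4(cos(4*300°) + i sin(4*300°))
= 1(cos 120° + i sin 120°)
= -1/2 + (sqrt(3)/2)i


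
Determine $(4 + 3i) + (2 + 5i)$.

(4 + 2) + (3 + 5)i = 6 + 8i


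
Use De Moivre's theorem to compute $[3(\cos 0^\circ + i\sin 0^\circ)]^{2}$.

By De Moivre: z^n = r^n(cos(nθ) + i sin(nθ))
= 3^2(cos(2*0°) + i sin(2*0°))
= 9(cos 0° + i sin 0°)
= 9


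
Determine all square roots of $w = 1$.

|w| = 1, arg(w) = 0°
Root modulus = 1^(1/2) = 1
Root arguments: θ_k = (0° + 360°k)/2 for k = 0, 1, ..., 1
Roots: 1, -1


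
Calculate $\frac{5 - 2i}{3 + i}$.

Multiply numerator and denominator by conjugate (3 - i):
= (5 - 2i)(3 - i) / (3^2 + 1^2)
= (13 - 11i) / 10
= 13/10 - (11/10)i


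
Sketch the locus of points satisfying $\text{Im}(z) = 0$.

Im(z) = y where z = x + yi; the equation y = 0 is satisfied by all points with that y-coordinate
Locus: Horizontal line y = 0


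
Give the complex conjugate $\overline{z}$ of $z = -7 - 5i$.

If z = a + bi, then conjugate(z) = a - bi
conjugate(-7 - 5i) = -7 + 5i


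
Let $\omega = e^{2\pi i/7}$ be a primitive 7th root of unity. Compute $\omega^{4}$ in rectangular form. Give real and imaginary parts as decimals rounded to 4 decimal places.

ω^4 = e^(2πi·4/7) = e^(i·8π/7)
= cos(8π/7) + i sin(8π/7)
= -0.9010 - 0.4339i


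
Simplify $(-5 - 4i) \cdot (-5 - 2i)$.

(a1*a2 - b1*b2) + (a1*b2 + b1*a2)i
= (25 - 8) + (10 + 20)i
= 17 + 30i


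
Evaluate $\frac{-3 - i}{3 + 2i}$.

Multiply numerator and denominator by conjugate (3 - 2i):
= (-3 - i)(3 - 2i) / (3^2 + 2^2)
= (-11 + 3i) / 13
= -11/13 + (3/13)i


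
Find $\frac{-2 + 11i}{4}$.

Divisor is real, so divide each part by 4:
= -1/2 + (11/4)i


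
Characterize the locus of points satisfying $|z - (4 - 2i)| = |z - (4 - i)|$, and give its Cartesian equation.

|z - z1| = |z - z2| means z is equidistant from z1 and z2,
i.e. the perpendicular bisector of the segment from (4, -2) to (4, -1) (midpoint (4, -3/2)).
With z = x + yi, square both sides:
(x - 4)^2 + (y - (-2))^2 = (x - 4)^2 + (y - (-1))^2
The x^2 and y^2 terms cancel: 0x + 2y = 17 - 20 = -3
Simplify: y = -3/2
Locus: Perpendicular bisector of the segment from (4, -2) to (4, -1): the line y = -3/2


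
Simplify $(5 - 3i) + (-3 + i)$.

(5 + (-3)) + (-3 + 1)i = 2 - 2i


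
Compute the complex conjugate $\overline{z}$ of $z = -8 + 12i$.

If z = a + bi, then conjugate(z) = a - bi
conjugate(-8 + 12i) = -8 - 12i


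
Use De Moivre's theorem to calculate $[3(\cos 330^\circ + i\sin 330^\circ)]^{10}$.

By De Moivre: z^n = r^n(cos(nθ) + i sin(nθ))
= 3^10(cos(10*330°) + i sin(10*330°))
= 59049(cos 60° + i sin 60°)
= 59049/2 + (59049*sqrt(3)/2)i


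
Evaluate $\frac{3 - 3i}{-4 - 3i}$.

Multiply numerator and denominator by conjugate (-4 + 3i):
= (3 - 3i)(-4 + 3i) / ((-4)^2 + (-3)^2)
= (-3 + 21i) / 25
= -3/25 + (21/25)i


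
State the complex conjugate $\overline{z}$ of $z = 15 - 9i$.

If z = a + bi, then conjugate(z) = a - bi
conjugate(15 - 9i) = 15 + 9i


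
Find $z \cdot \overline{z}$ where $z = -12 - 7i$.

z * conjugate(z) = |z|^2 = a^2 + b^2
= (-12)^2 + (-7)^2 = 193


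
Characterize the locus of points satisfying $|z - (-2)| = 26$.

|z - z0| = r describes a circle centered at z0 with radius r
Here z0 = -2 and r = 26
Locus: Circle centered at (-2, 0) with radius 26


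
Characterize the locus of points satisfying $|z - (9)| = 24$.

|z - z0| = r describes a circle centered at z0 with radius r
Here z0 = 9 and r = 24
Locus: Circle centered at (9, 0) with radius 24


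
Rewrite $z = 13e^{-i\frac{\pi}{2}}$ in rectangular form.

a = r cos θ = 13 * 0 = 0
b = r sin θ = 13 * -1 = -13
z = -13i


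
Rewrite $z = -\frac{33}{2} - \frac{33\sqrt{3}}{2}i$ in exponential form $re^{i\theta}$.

r = |z| = sqrt((-33/2)^2 + (-33*sqrt(3)/2)^2) = sqrt(1089/4 + 3267/4) = sqrt(1089) = 33
θ = arctan(b/a) = arctan(-28.5788/-16.5) (quadrant-adjusted) = 240° = 4π/3
z = 33e^(i*4π/3)


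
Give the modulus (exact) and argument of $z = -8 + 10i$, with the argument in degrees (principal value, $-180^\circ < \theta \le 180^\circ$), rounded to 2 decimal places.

|z| = sqrt((-8)^2 + 10^2) = sqrt(164)
arg(z) = arctan(b/a) = arctan(10/-8) (quadrant-adjusted) = 128.66°


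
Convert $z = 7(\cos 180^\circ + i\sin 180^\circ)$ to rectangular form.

a = r cos θ = 7 * -1 = -7
b = r sin θ = 7 * 0 = 0
z = -7


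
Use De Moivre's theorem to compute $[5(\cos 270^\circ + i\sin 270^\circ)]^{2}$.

By De Moivre: z^n = r^n(cos(nθ) + i sin(nθ))
= 5^2(cos(2*270°) + i sin(2*270°))
= 25(cos 180° + i sin 180°)
= -25


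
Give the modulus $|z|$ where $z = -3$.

|z| = sqrt(a^2 + b^2) = sqrt((-3)^2 + 0^2) = sqrt(9) = 3


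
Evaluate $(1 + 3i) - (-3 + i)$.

(1 - (-3)) + (3 - 1)i = 4 + 2i


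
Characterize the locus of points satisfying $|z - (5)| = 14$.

|z - z0| = r describes a circle centered at z0 with radius r
Here z0 = 5 and r = 14
Locus: Circle centered at (5, 0) with radius 14


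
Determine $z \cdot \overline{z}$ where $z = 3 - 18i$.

z * conjugate(z) = |z|^2 = a^2 + b^2
= 3^2 + (-18)^2 = 333


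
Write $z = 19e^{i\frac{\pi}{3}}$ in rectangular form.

a = r cos θ = 19 * 1/2 = 19/2
b = r sin θ = 19 * sqrt(3)/2 = 19*sqrt(3)/2
z = 19/2 + (19*sqrt(3)/2)i


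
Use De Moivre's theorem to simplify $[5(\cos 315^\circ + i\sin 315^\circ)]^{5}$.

By De Moivre: z^n = r^n(cos(nθ) + i sin(nθ))
= 5^5(cos(5*315°) + i sin(5*315°))
= 3125(cos 135° + i sin 135°)
= -3125*sqrt(2)/2 + (3125*sqrt(2)/2)i


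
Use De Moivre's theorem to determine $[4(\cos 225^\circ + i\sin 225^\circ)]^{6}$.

By De Moivre: z^n = r^n(cos(nθ) + i sin(nθ))
= 4^6(cos(6*225°) + i sin(6*225°))
= 4096(cos 270° + i sin 270°)
= -4096i


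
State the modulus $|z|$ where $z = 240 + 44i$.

|z| = sqrt(a^2 + b^2) = sqrt(240^2 + 44^2) = sqrt(59536) = 244


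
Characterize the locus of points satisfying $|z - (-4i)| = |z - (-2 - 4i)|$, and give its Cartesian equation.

|z - z1| = |z - z2| means z is equidistant from z1 and z2,
i.e. the perpendicular bisector of the segment from (0, -4) to (-2, -4) (midpoint (-1, -4)).
With z = x + yi, square both sides:
(x - 0)^2 + (y - (-4))^2 = (x - (-2))^2 + (y - (-4))^2
The x^2 and y^2 terms cancel: -4x + 0y = 20 - 16 = 4
Simplify: x = -1
Locus: Perpendicular bisector of the segment from (0, -4) to (-2, -4): the line x = -1


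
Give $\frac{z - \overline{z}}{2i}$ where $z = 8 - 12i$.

z - conjugate(z) = 2bi
(z - conjugate(z))/(2i) = 2bi/(2i) = b = -12


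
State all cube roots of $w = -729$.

|w| = 729, arg(w) = 180°
Root modulus = 729^(1/3) = 9
Root arguments: θ_k = (180° + 360°k)/3 for k = 0, 1, ..., 2
Roots: 9/2 + (9*sqrt(3)/2)i, -9, 9/2 - (9*sqrt(3)/2)i


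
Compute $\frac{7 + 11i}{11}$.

Divisor is real, so divide each part by 11:
= 7/11 + i


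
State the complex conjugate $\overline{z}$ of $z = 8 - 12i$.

If z = a + bi, then conjugate(z) = a - bi
conjugate(8 - 12i) = 8 + 12i


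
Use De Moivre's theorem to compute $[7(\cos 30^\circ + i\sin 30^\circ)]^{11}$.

By De Moivre: z^n = r^n(cos(nθ) + i sin(nθ))
= 7^11(cos(11*30°) + i sin(11*30°))
= 1977326743(cos 330° + i sin 330°)
= 1977326743*sqrt(3)/2 - (1977326743/2)i


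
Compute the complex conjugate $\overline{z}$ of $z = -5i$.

If z = a + bi, then conjugate(z) = a - bi
conjugate(-5i) = 5i


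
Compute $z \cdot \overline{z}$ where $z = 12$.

z * conjugate(z) = |z|^2 = a^2 + b^2
= 12^2 + 0^2 = 144


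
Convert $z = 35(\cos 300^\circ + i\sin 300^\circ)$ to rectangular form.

a = r cos θ = 35 * 1/2 = 35/2
b = r sin θ = 35 * -sqrt(3)/2 = -35*sqrt(3)/2
z = 35/2 - (35*sqrt(3)/2)i


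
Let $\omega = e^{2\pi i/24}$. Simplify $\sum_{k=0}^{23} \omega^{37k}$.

Let ζ = ω^37 = e^(2πi·37/24). Since 24 ∤ 37, ζ ≠ 1.
Sum = Σ_{k=0}^{23} ζ^k = (ζ^24 - 1)/(ζ - 1) = (ω^{37·24} - 1)/(ζ - 1) = (1 - 1)/(ζ - 1) = 0


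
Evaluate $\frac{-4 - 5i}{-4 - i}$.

Multiply numerator and denominator by conjugate (-4 + i):
= (-4 - 5i)(-4 + i) / ((-4)^2 + (-1)^2)
= (21 + 16i) / 17
= 21/17 + (16/17)i


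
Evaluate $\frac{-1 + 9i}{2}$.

Divisor is real, so divide each part by 2:
= -1/2 + (9/2)i


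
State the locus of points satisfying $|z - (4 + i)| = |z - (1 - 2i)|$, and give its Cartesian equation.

|z - z1| = |z - z2| means z is equidistant from z1 and z2,
i.e. the perpendicular bisector of the segment from (4, 1) to (1, -2) (midpoint (5/2, -1/2)).
With z = x + yi, square both sides:
(x - 4)^2 + (y - 1)^2 = (x - 1)^2 + (y - (-2))^2
The x^2 and y^2 terms cancel: -6x + (-6)y = 5 - 17 = -12
Simplify: x + y = 2
Locus: Perpendicular bisector of the segment from (4, 1) to (1, -2): the line x + y = 2


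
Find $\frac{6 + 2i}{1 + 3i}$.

Multiply numerator and denominator by conjugate (1 - 3i):
= (6 + 2i)(1 - 3i) / (1^2 + 3^2)
= (12 - 16i) / 10
Divide through by 2: (6 - 8i) / 5
= 6/5 - (8/5)i


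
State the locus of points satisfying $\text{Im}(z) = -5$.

Im(z) = y where z = x + yi; the equation y = -5 is satisfied by all points with that y-coordinate
Locus: Horizontal line y = -5


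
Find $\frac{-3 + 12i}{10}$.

Divisor is real, so divide each part by 10:
= -3/10 + (6/5)i


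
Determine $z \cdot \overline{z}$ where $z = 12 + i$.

z * conjugate(z) = |z|^2 = a^2 + b^2
= 12^2 + 1^2 = 145


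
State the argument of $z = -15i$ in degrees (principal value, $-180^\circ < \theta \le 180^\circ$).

a = 0 and b < 0, so z lies on the negative imaginary axis: θ = -90°


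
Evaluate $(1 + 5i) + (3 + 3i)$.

(1 + 3) + (5 + 3)i = 4 + 8i


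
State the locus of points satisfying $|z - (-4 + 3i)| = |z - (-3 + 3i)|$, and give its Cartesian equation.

|z - z1| = |z - z2| means z is equidistant from z1 and z2,
i.e. the perpendicular bisector of the segment from (-4, 3) to (-3, 3) (midpoint (-7/2, 3)).
With z = x + yi, square both sides:
(x - (-4))^2 + (y - 3)^2 = (x - (-3))^2 + (y - 3)^2
The x^2 and y^2 terms cancel: 2x + 0y = 18 - 25 = -7
Simplify: x = -7/2
Locus: Perpendicular bisector of the segment from (-4, 3) to (-3, 3): the line x = -7/2


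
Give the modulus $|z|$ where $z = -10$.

|z| = sqrt(a^2 + b^2) = sqrt((-10)^2 + 0^2) = sqrt(100) = 10


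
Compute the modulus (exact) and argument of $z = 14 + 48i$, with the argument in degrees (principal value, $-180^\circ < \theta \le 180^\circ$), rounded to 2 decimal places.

|z| = sqrt(14^2 + 48^2) = 50
arg(z) = arctan(b/a) = arctan(48/14) (quadrant-adjusted) = 73.74°


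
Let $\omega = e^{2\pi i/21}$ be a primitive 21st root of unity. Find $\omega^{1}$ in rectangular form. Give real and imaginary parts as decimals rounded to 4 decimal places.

ω^1 = e^(2πi·1/21) = e^(i·2π/21)
= cos(2π/21) + i sin(2π/21)
= 0.9556 + 0.2948i


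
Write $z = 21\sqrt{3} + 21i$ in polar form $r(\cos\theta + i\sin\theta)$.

r = |z| = sqrt(a^2 + b^2) = sqrt((21*sqrt(3))^2 + (21)^2) = sqrt(1323 + 441) = sqrt(1764) = 42
θ = arctan(b/a) = arctan(21/36.3731) (quadrant-adjusted) = 30°
z = 42(cos 30° + i sin 30°)


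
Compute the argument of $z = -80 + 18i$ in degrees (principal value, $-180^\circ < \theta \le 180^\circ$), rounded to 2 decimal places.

θ = arctan(b/a) = arctan(18/-80) (quadrant-adjusted) = 167.32°


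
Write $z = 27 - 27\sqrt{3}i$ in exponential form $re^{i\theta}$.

r = |z| = sqrt((27)^2 + (-27*sqrt(3))^2) = sqrt(729 + 2187) = sqrt(2916) = 54
θ = arctan(b/a) = arctan(-46.7654/27) (quadrant-adjusted) = -60° = -π/3
z = 54e^(-i*π/3)


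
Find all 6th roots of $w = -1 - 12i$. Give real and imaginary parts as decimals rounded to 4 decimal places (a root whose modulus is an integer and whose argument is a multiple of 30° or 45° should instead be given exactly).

|w| = sqrt(145) ≈ 12.041595, arg(w) ≈ 265.236358°
Root modulus = sqrt(145)^(1/6) ≈ 1.513959
Root arguments: θ_k = (arg(w) + 360°k)/6 for k = 0, 1, ..., 5
Compute each root as (root modulus)(cos θ_k + i sin θ_k) using full-precision intermediates, then round to 4 decimal places.
Roots: 1.0853 + 1.0556i, -0.3715 + 1.4677i, -1.4568 + 0.4121i, -1.0853 - 1.0556i, 0.3715 - 1.4677i, 1.4568 - 0.4121i


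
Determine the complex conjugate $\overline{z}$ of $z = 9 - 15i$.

If z = a + bi, then conjugate(z) = a - bi
conjugate(9 - 15i) = 9 + 15i


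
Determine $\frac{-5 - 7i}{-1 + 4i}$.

Multiply numerator and denominator by conjugate (-1 - 4i):
= (-5 - 7i)(-1 - 4i) / ((-1)^2 + 4^2)
= (-23 + 27i) / 17
= -23/17 + (27/17)i


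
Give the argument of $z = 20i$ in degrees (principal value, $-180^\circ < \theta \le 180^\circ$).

a = 0 and b > 0, so z lies on the positive imaginary axis: θ = 90°


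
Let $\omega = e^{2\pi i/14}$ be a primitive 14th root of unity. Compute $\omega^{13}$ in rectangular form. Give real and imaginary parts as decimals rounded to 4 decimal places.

ω^13 = e^(2πi·13/14) = e^(i·13π/7)
= cos(13π/7) + i sin(13π/7)
= 0.9010 - 0.4339i


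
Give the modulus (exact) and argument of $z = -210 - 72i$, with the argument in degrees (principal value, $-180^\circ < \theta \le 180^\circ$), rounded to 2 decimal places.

|z| = sqrt((-210)^2 + (-72)^2) = 222
arg(z) = arctan(b/a) = arctan(-72/-210) (quadrant-adjusted) = -161.08°


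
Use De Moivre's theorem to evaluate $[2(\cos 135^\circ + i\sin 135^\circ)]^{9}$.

By De Moivre: z^n = r^n(cos(nθ) + i sin(nθ))
= 2^9(cos(9*135°) + i sin(9*135°))
= 512(cos 135° + i sin 135°)
= -256*sqrt(2) + 256*sqrt(2)i


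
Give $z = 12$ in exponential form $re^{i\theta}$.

r = |z| = sqrt((12)^2 + (0)^2) = sqrt(144 + 0) = sqrt(144) = 12
b = 0 and a > 0, so z lies on the positive real axis: θ = 0
z = 12e^(i*0) = 12


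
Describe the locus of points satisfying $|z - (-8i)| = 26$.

|z - z0| = r describes a circle centered at z0 with radius r
Here z0 = -8i and r = 26
Locus: Circle centered at (0, -8) with radius 26


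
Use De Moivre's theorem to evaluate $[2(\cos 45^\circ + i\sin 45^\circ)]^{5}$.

By De Moivre: z^n = r^n(cos(nθ) + i sin(nθ))
= 2^5(cos(5*45°) + i sin(5*45°))
= 32(cos 225° + i sin 225°)
= -16*sqrt(2) - 16*sqrt(2)i


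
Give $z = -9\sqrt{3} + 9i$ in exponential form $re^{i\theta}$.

r = |z| = sqrt((-9*sqrt(3))^2 + (9)^2) = sqrt(243 + 81) = sqrt(324) = 18
θ = arctan(b/a) = arctan(9/-15.5885) (quadrant-adjusted) = 150° = 5π/6
z = 18e^(i*5π/6)


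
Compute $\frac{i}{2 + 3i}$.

Multiply numerator and denominator by conjugate (2 - 3i):
= (i)(2 - 3i) / (2^2 + 3^2)
= (3 + 2i) / 13
= 3/13 + (2/13)i


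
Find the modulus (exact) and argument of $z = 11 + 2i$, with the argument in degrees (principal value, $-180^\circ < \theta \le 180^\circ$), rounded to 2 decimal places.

|z| = sqrt(11^2 + 2^2) = sqrt(125)
arg(z) = arctan(b/a) = arctan(2/11) (quadrant-adjusted) = 10.30°


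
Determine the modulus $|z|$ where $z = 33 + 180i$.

|z| = sqrt(a^2 + b^2) = sqrt(33^2 + 180^2) = sqrt(33489) = 183


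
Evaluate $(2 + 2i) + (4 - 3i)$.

(2 + 4) + (2 + (-3))i = 6 - i


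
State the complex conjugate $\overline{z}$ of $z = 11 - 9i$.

If z = a + bi, then conjugate(z) = a - bi
conjugate(11 - 9i) = 11 + 9i


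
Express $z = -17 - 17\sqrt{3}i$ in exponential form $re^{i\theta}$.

r = |z| = sqrt((-17)^2 + (-17*sqrt(3))^2) = sqrt(289 + 867) = sqrt(1156) = 34
θ = arctan(b/a) = arctan(-29.4449/-17) (quadrant-adjusted) = -120° = -2π/3
z = 34e^(-i*2π/3)


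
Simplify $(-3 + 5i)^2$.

(a + bi)^2 = a^2 - b^2 + 2abi
= (-3)^2 - 5^2 + 2*(-3)*5i
= -16 - 30i


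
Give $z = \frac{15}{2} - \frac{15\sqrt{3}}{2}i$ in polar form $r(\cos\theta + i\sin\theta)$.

r = |z| = sqrt(a^2 + b^2) = sqrt((15/2)^2 + (-15*sqrt(3)/2)^2) = sqrt(225/4 + 675/4) = sqrt(225) = 15
θ = arctan(b/a) = arctan(-12.9904/7.5) (quadrant-adjusted) = 300°
z = 15(cos 300° + i sin 300°)


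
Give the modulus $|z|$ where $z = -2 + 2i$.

|z| = sqrt(a^2 + b^2) = sqrt((-2)^2 + 2^2) = sqrt(8) = sqrt(8)


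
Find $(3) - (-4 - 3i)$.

(3 - (-4)) + (0 - (-3))i = 7 + 3i


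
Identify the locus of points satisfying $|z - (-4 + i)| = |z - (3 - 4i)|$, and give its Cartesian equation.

|z - z1| = |z - z2| means z is equidistant from z1 and z2,
i.e. the perpendicular bisector of the segment from (-4, 1) to (3, -4) (midpoint (-1/2, -3/2)).
With z = x + yi, square both sides:
(x - (-4))^2 + (y - 1)^2 = (x - 3)^2 + (y - (-4))^2
The x^2 and y^2 terms cancel: 14x + (-10)y = 25 - 17 = 8
Simplify: 7x - 5y = 4
Locus: Perpendicular bisector of the segment from (-4, 1) to (3, -4): the line 7x - 5y = 4


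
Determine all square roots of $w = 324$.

|w| = 324, arg(w) = 0°
Root modulus = 324^(1/2) = 18
Root arguments: θ_k = (0° + 360°k)/2 for k = 0, 1, ..., 1
Roots: 18, -18


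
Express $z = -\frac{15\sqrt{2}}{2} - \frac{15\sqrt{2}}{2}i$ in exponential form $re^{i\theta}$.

r = |z| = sqrt((-15*sqrt(2)/2)^2 + (-15*sqrt(2)/2)^2) = sqrt(225/2 + 225/2) = sqrt(225) = 15
θ = arctan(b/a) = arctan(-10.6066/-10.6066) (quadrant-adjusted) = -135° = -3π/4
z = 15e^(-i*3π/4)


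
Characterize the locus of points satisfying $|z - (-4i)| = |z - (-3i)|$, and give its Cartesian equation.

|z - z1| = |z - z2| means z is equidistant from z1 and z2,
i.e. the perpendicular bisector of the segment from (0, -4) to (0, -3) (midpoint (0, -7/2)).
With z = x + yi, square both sides:
(x - 0)^2 + (y - (-4))^2 = (x - 0)^2 + (y - (-3))^2
The x^2 and y^2 terms cancel: 0x + 2y = 9 - 16 = -7
Simplify: y = -7/2
Locus: Perpendicular bisector of the segment from (0, -4) to (0, -3): the line y = -7/2


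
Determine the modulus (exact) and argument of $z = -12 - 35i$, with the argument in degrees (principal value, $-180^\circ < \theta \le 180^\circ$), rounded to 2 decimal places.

|z| = sqrt((-12)^2 + (-35)^2) = 37
arg(z) = arctan(b/a) = arctan(-35/-12) (quadrant-adjusted) = -108.92°


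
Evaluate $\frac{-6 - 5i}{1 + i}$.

Multiply numerator and denominator by conjugate (1 - i):
= (-6 - 5i)(1 - i) / (1^2 + 1^2)
= (-11 + i) / 2
= -11/2 + (1/2)i


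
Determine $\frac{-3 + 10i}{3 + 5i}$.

Multiply numerator and denominator by conjugate (3 - 5i):
= (-3 + 10i)(3 - 5i) / (3^2 + 5^2)
= (41 + 45i) / 34
= 41/34 + (45/34)i


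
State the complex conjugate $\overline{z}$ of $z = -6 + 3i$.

If z = a + bi, then conjugate(z) = a - bi
conjugate(-6 + 3i) = -6 - 3i


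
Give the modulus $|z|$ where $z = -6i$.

|z| = sqrt(a^2 + b^2) = sqrt(0^2 + (-6)^2) = sqrt(36) = 6


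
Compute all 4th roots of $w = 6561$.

|w| = 6561, arg(w) = 0°
Root modulus = 6561^(1/4) = 9
Root arguments: θ_k = (0° + 360°k)/4 for k = 0, 1, ..., 3
Roots: 9, 9i, -9, -9i


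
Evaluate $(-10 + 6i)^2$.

(a + bi)^2 = a^2 - b^2 + 2abi
= (-10)^2 - 6^2 + 2*(-10)*6i
= 64 - 120i


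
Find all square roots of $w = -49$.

|w| = 49, arg(w) = 180°
Root modulus = 49^(1/2) = 7
Root arguments: θ_k = (180° + 360°k)/2 for k = 0, 1, ..., 1
Roots: 7i, -7i


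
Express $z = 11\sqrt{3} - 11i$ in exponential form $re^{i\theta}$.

r = |z| = sqrt((11*sqrt(3))^2 + (-11)^2) = sqrt(363 + 121) = sqrt(484) = 22
θ = arctan(b/a) = arctan(-11/19.0526) (quadrant-adjusted) = -30° = -π/6
z = 22e^(-i*π/6)


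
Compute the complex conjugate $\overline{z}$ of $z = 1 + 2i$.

If z = a + bi, then conjugate(z) = a - bi
conjugate(1 + 2i) = 1 - 2i


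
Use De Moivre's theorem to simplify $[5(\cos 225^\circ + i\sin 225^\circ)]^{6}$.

By De Moivre: z^n = r^n(cos(nθ) + i sin(nθ))
= 5^6(cos(6*225°) + i sin(6*225°))
= 15625(cos 270° + i sin 270°)
= -15625i


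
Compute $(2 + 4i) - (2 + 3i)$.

(2 - 2) + (4 - 3)i = i


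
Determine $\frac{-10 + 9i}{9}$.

Divisor is real, so divide each part by 9:
= -10/9 + i


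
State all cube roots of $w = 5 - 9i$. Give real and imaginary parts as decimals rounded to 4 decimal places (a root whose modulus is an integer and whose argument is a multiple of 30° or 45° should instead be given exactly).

|w| = sqrt(106) ≈ 10.295630, arg(w) ≈ 299.054604°
Root modulus = sqrt(106)^(1/3) ≈ 2.175459
Root arguments: θ_k = (arg(w) + 360°k)/3 for k = 0, 1, ..., 2
Compute each root as (root modulus)(cos θ_k + i sin θ_k) using full-precision intermediates, then round to 4 decimal places.
Roots: -0.3660 + 2.1445i, -1.6742 - 1.3892i, 2.0401 - 0.7553i


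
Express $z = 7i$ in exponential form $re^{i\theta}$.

r = |z| = sqrt((0)^2 + (7)^2) = sqrt(0 + 49) = sqrt(49) = 7
a = 0 and b > 0, so z lies on the positive imaginary axis: θ = 90° = π/2
z = 7e^(i*π/2)


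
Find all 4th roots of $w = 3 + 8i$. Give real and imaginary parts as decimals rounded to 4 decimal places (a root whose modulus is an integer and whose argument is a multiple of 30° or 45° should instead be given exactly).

|w| = sqrt(73) ≈ 8.544004, arg(w) ≈ 69.443955°
Root modulus = sqrt(73)^(1/4) ≈ 1.709682
Root arguments: θ_k = (arg(w) + 360°k)/4 for k = 0, 1, ..., 3
Compute each root as (root modulus)(cos θ_k + i sin θ_k) using full-precision intermediates, then round to 4 decimal places.
Roots: 1.6318 + 0.5102i, -0.5102 + 1.6318i, -1.6318 - 0.5102i, 0.5102 - 1.6318i


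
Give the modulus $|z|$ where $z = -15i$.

|z| = sqrt(a^2 + b^2) = sqrt(0^2 + (-15)^2) = sqrt(225) = 15


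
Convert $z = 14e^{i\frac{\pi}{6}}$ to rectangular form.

a = r cos θ = 14 * sqrt(3)/2 = 7*sqrt(3)
b = r sin θ = 14 * 1/2 = 7
z = 7*sqrt(3) + 7i


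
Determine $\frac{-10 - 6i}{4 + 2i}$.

Multiply numerator and denominator by conjugate (4 - 2i):
= (-10 - 6i)(4 - 2i) / (4^2 + 2^2)
= (-52 - 4i) / 20
Divide through by 4: (-13 - i) / 5
= -13/5 - (1/5)i


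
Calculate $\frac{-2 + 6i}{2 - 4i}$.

Multiply numerator and denominator by conjugate (2 + 4i):
= (-2 + 6i)(2 + 4i) / (2^2 + (-4)^2)
= (-28 + 4i) / 20
Divide through by 4: (-7 + i) / 5
= -7/5 + (1/5)i


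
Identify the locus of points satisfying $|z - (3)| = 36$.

|z - z0| = r describes a circle centered at z0 with radius r
Here z0 = 3 and r = 36
Locus: Circle centered at (3, 0) with radius 36


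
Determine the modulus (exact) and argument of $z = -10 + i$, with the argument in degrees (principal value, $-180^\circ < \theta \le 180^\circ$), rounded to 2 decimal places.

|z| = sqrt((-10)^2 + 1^2) = sqrt(101)
arg(z) = arctan(b/a) = arctan(1/-10) (quadrant-adjusted) = 174.29°


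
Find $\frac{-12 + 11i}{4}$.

Divisor is real, so divide each part by 4:
= -3 + (11/4)i


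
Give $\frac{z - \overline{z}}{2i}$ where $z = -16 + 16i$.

z - conjugate(z) = 2bi
(z - conjugate(z))/(2i) = 2bi/(2i) = b = 16


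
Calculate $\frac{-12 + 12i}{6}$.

Divisor is real, so divide each part by 6:
= -2 + 2i


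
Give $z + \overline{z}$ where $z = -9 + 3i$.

z + conjugate(z) = (a + bi) + (a - bi) = 2a
= 2 * (-9) = -18


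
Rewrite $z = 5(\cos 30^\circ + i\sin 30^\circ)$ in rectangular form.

a = r cos θ = 5 * sqrt(3)/2 = 5*sqrt(3)/2
b = r sin θ = 5 * 1/2 = 5/2
z = 5*sqrt(3)/2 + (5/2)i


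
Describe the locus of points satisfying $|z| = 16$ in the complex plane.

|z| = 16 means sqrt(x^2 + y^2) = 16
This is a circle of radius 16 centered at the origin


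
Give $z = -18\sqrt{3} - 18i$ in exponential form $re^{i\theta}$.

r = |z| = sqrt((-18*sqrt(3))^2 + (-18)^2) = sqrt(972 + 324) = sqrt(1296) = 36
θ = arctan(b/a) = arctan(-18/-31.1769) (quadrant-adjusted) = 210° = 7π/6
z = 36e^(i*7π/6)


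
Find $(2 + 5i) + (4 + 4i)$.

(2 + 4) + (5 + 4)i = 6 + 9i


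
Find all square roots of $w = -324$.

|w| = 324, arg(w) = 180°
Root modulus = 324^(1/2) = 18
Root arguments: θ_k = (180° + 360°k)/2 for k = 0, 1, ..., 1
Roots: 18i, -18i


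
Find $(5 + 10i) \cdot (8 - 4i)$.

(a1*a2 - b1*b2) + (a1*b2 + b1*a2)i
= (40 - (-40)) + (-20 + 80)i
= 80 + 60i


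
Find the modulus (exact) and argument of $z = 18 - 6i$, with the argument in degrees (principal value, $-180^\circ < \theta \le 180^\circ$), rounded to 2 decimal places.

|z| = sqrt(18^2 + (-6)^2) = sqrt(360)
arg(z) = arctan(b/a) = arctan(-6/18) (quadrant-adjusted) = -18.43°


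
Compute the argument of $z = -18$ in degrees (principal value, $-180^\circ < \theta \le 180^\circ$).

b = 0 and a < 0, so z lies on the negative real axis: θ = 180°


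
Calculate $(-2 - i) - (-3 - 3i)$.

(-2 - (-3)) + (-1 - (-3))i = 1 + 2i


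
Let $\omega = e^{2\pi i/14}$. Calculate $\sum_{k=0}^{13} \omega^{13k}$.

Let ζ = ω^13 = e^(2πi·13/14). Since 14 ∤ 13, ζ ≠ 1.
Sum = Σ_{k=0}^{13} ζ^k = (ζ^14 - 1)/(ζ - 1) = (ω^{13·14} - 1)/(ζ - 1) = (1 - 1)/(ζ - 1) = 0


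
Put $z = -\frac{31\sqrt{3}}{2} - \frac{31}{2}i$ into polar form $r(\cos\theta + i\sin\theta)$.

r = |z| = sqrt(a^2 + b^2) = sqrt((-31*sqrt(3)/2)^2 + (-31/2)^2) = sqrt(2883/4 + 961/4) = sqrt(961) = 31
θ = arctan(b/a) = arctan(-15.5/-26.8468) (quadrant-adjusted) = 210°
z = 31(cos 210° + i sin 210°)


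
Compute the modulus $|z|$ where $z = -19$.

|z| = sqrt(a^2 + b^2) = sqrt((-19)^2 + 0^2) = sqrt(361) = 19


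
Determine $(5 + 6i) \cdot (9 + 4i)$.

(a1*a2 - b1*b2) + (a1*b2 + b1*a2)i
= (45 - 24) + (20 + 54)i
= 21 + 74i


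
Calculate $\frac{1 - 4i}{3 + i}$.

Multiply numerator and denominator by conjugate (3 - i):
= (1 - 4i)(3 - i) / (3^2 + 1^2)
= (-1 - 13i) / 10
= -1/10 - (13/10)i


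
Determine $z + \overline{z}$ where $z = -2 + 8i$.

z + conjugate(z) = (a + bi) + (a - bi) = 2a
= 2 * (-2) = -4


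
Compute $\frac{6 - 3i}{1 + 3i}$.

Multiply numerator and denominator by conjugate (1 - 3i):
= (6 - 3i)(1 - 3i) / (1^2 + 3^2)
= (-3 - 21i) / 10
= -3/10 - (21/10)i


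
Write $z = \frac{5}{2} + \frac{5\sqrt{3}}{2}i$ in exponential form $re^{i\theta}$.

r = |z| = sqrt((5/2)^2 + (5*sqrt(3)/2)^2) = sqrt(25/4 + 75/4) = sqrt(25) = 5
θ = arctan(b/a) = arctan(4.3301/2.5) (quadrant-adjusted) = 60° = π/3
z = 5e^(i*π/3)


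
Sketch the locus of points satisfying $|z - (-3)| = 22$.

|z - z0| = r describes a circle centered at z0 with radius r
Here z0 = -3 and r = 22
Locus: Circle centered at (-3, 0) with radius 22


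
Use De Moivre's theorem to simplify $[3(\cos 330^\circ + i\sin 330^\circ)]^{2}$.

By De Moivre: z^n = r^n(cos(nθ) + i sin(nθ))
= 3^2(cos(2*330°) + i sin(2*330°))
= 9(cos 300° + i sin 300°)
= 9/2 - (9*sqrt(3)/2)i


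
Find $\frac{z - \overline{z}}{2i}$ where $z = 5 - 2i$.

z - conjugate(z) = 2bi
(z - conjugate(z))/(2i) = 2bi/(2i) = b = -2


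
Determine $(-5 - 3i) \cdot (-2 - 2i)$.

(a1*a2 - b1*b2) + (a1*b2 + b1*a2)i
= (10 - 6) + (10 + 6)i
= 4 + 16i


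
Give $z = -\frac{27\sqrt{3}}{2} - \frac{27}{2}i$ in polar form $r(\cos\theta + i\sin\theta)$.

r = |z| = sqrt(a^2 + b^2) = sqrt((-27*sqrt(3)/2)^2 + (-27/2)^2) = sqrt(2187/4 + 729/4) = sqrt(729) = 27
θ = arctan(b/a) = arctan(-13.5/-23.3827) (quadrant-adjusted) = 210°
z = 27(cos 210° + i sin 210°)


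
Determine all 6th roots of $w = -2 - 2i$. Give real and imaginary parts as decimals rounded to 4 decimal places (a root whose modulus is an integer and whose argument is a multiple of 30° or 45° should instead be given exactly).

|w| = sqrt(8) ≈ 2.828427, arg(w) = 225°
Root modulus = sqrt(8)^(1/6) ≈ 1.189207
Root arguments: θ_k = (225° + 360°k)/6 for k = 0, 1, ..., 5
Compute each root as (root modulus)(cos θ_k + i sin θ_k) using full-precision intermediates, then round to 4 decimal places.
Roots: 0.9435 + 0.7239i, -0.1552 + 1.1790i, -1.0987 + 0.4551i, -0.9435 - 0.7239i, 0.1552 - 1.1790i, 1.0987 - 0.4551i
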